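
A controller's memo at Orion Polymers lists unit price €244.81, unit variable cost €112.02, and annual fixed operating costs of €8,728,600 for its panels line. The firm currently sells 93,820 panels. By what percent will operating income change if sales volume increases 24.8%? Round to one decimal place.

Total contribution margin = 93,820 × €132.79 = €12,458,357.80.
Operating income = contribution − fixed costs = €12,458,357.80 − €8,728,600 = €3,729,757.80.
Degree of operating leverage = €12,458,357.80 / €3,729,757.80 = 3.3403.
So EBIT moves 3.3403 × (+24.8%) = +82.8%.

+82.8%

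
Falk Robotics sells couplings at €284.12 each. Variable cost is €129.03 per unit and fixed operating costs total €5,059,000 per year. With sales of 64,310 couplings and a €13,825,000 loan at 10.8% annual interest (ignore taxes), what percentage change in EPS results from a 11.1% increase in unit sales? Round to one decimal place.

+32.4%

Contribution at this volume is 64,310 × €155.09 = €9,973,837.90.
Subtracting fixed costs: EBIT = €9,973,837.90 − €5,059,000 = €4,914,837.90.
After interest of €1,493,100.00, pre-tax earnings = €3,421,737.90.
Degree of combined leverage = contribution ÷ (EBIT − I) = €9,973,837.90 ÷ €3,421,737.90 = 2.9148.
EPS therefore changes by 2.9148 × (+11.1%) = +32.4%.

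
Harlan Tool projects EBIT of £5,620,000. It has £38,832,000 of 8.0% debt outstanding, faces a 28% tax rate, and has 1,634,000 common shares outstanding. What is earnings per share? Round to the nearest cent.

£1.11

Interest = £3,106,560.00, so EBT = £5,620,000 − £3,106,560.00 = £2,513,440.00.
After tax at 28%: net income = £2,513,440.00 × 0.72 = £1,809,676.80.
EPS = £1,809,676.80 ÷ 1,634,000 = £1.11.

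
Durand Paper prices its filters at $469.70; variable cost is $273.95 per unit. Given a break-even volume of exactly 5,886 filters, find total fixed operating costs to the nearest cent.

Unit CM = price − variable cost = $469.70 − $273.95 = $195.75.
Fixed costs = break-even units × CM = 5,886 × $195.75 = $1,152,184.50.

$1,152,184.50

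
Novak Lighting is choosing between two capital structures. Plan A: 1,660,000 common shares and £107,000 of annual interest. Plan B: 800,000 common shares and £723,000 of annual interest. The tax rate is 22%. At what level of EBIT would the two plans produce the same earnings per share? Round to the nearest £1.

At indifference, (EBIT − 107,000)(1 − t)/1,660,000 = (EBIT − 723,000)(1 − t)/800,000.
The (1 − t) factor cancels: (EBIT − 107,000) × 800,000 = (EBIT − 723,000) × 1,660,000.
EBIT × (1,660,000 − 800,000) = 723,000 × 1,660,000 − 107,000 × 800,000 = 1,114,580,000,000, so EBIT = 1,114,580,000,000 ÷ 860,000 = 1,296,023.26.

£1,296,023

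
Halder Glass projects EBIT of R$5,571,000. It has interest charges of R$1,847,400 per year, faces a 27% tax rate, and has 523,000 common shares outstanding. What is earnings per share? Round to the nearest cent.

Pre-tax income = R$5,571,000 − R$1,847,400.00 = R$3,723,600.00.
After tax at 27%: net income = R$3,723,600.00 × 0.73 = R$2,718,228.00.
Per share: R$2,718,228.00 / 523,000 shares = R$5.20.

R$5.20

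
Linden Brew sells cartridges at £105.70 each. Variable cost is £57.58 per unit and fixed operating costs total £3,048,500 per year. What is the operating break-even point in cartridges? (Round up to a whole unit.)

63,353 cartridges

Unit CM = price − variable cost = £105.70 − £57.58 = £48.12.
Break-even Q = £3,048,500 / £48.12 = 63,352.04 → 63,353 cartridges.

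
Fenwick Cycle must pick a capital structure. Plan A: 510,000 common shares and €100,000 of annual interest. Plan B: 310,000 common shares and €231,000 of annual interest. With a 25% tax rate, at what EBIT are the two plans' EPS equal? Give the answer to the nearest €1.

At indifference, (EBIT − 100,000)(1 − t)/510,000 = (EBIT − 231,000)(1 − t)/310,000.
The (1 − t) factor cancels: (EBIT − 100,000) × 310,000 = (EBIT − 231,000) × 510,000.
Solving, EBIT = (231,000·510,000 − 100,000·310,000) / (510,000 − 310,000) = 86,810,000,000 / 200,000 = 434,050.00.

€434,050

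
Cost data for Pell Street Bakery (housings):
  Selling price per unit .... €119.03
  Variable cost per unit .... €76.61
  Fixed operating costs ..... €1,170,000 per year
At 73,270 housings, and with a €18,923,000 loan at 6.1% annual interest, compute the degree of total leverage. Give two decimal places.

Total contribution margin = 73,270 × €42.42 = €3,108,113.40.
EBIT = €3,108,113.40 − €1,170,000 = €1,938,113.40. Interest = €1,154,303.00, so EBIT − I = €783,810.40.
DCL = contribution ÷ (EBIT − I) = €3,108,113.40 ÷ €783,810.40 = 3.9654.

3.97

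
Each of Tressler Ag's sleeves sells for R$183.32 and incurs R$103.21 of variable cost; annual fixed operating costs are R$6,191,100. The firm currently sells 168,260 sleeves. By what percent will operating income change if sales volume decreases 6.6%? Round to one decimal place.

-12.2%

Total contribution margin = 168,260 × R$80.11 = R$13,479,308.60.
EBIT = R$13,479,308.60 − R$6,191,100 = R$7,288,208.60.
DOL = contribution ÷ EBIT = R$13,479,308.60 ÷ R$7,288,208.60 = 1.8495.
Operating income changes by 1.8495 × -6.6% = -12.2%.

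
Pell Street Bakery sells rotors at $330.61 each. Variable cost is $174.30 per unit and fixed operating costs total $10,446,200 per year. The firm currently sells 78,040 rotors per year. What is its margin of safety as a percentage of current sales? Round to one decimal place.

Contribution margin per unit = $330.61 − $174.30 = $156.31. Break-even units = $10,446,200 ÷ $156.31 = 66,830.02; break-even revenue = 66,830.02 × $330.61 = $22,094,672.01.
Actual sales revenue = 78,040 × $330.61 = $25,800,804.40.
Margin of safety = ($25,800,804.40 − $22,094,672.01) ÷ $25,800,804.40 = 14.4%.

14.4%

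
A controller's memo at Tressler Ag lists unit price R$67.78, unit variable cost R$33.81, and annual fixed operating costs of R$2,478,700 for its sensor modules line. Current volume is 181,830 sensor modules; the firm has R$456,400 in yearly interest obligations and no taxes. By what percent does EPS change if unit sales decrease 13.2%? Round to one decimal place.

-25.2%

At 181,830 units, contribution = 181,830 × R$33.97 = R$6,176,765.10.
Subtracting fixed costs: EBIT = R$6,176,765.10 − R$2,478,700 = R$3,698,065.10.
Interest = R$456,400.00, so EBIT − I = R$3,241,665.10.
Degree of combined leverage = contribution ÷ (EBIT − I) = R$6,176,765.10 ÷ R$3,241,665.10 = 1.9054.
%ΔEPS = DCL × %ΔSales = 1.9054 × -13.2% = -25.2%.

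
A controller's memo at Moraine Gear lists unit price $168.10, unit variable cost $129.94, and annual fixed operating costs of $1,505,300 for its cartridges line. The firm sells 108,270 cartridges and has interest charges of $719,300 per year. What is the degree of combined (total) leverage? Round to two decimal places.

Contribution at this volume is 108,270 × $38.16 = $4,131,583.20.
Operating income = contribution − fixed costs = $4,131,583.20 − $1,505,300 = $2,626,283.20. Interest = $719,300.00.
DOL = $4,131,583.20 ÷ $2,626,283.20 = 1.5732; DFL = $2,626,283.20 ÷ $1,906,983.20 = 1.3772.
Combined leverage = 1.5732 × 1.3772 = 2.1666.

2.17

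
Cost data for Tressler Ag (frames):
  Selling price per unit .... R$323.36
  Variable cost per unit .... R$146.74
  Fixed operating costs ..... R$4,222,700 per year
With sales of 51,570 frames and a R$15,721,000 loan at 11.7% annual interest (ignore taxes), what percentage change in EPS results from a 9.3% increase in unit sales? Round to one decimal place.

+27.8%

At 51,570 units, contribution = 51,570 × R$176.62 = R$9,108,293.40.
Operating income = contribution − fixed costs = R$9,108,293.40 − R$4,222,700 = R$4,885,593.40.
Interest = R$1,839,357.00, so EBIT − I = R$3,046,236.40.
DCL = total CM / (EBIT − I) = R$9,108,293.40 / R$3,046,236.40 = 2.9900.
%ΔEPS = DCL × %ΔSales = 2.9900 × +9.3% = +27.8%.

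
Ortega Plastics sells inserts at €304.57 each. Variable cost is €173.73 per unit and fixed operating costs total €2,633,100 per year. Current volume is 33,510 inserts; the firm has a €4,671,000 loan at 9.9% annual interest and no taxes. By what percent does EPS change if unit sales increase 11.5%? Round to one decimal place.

Contribution at this volume is 33,510 × €130.84 = €4,384,448.40.
Operating income = contribution − fixed costs = €4,384,448.40 − €2,633,100 = €1,751,348.40.
Interest = €462,429.00, so EBIT − I = €1,288,919.40.
Degree of combined leverage = contribution ÷ (EBIT − I) = €4,384,448.40 ÷ €1,288,919.40 = 3.4016.
EPS therefore changes by 3.4016 × (+11.5%) = +39.1%.

+39.1%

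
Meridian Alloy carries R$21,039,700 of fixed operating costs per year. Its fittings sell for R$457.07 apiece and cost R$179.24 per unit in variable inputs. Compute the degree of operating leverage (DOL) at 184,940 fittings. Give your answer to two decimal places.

1.69

At 184,940 units, contribution = 184,940 × R$277.83 = R$51,381,880.20.
EBIT = R$51,381,880.20 − R$21,039,700 = R$30,342,180.20.
DOL = contribution ÷ EBIT = R$51,381,880.20 ÷ R$30,342,180.20 = 1.6934.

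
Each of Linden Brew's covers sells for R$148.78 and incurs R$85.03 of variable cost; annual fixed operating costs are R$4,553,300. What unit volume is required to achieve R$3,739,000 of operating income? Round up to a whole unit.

130,076 covers

Each unit contributes R$148.78 − R$85.03 = R$63.75.
Need Q such that Q × R$63.75 − R$4,553,300 = R$3,739,000, i.e. Q = R$8,292,300 / R$63.75 = 130,075.29 → 130,076.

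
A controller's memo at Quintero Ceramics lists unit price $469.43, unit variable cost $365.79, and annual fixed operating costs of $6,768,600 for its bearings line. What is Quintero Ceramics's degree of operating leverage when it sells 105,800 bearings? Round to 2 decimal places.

Total contribution margin = 105,800 × $103.64 = $10,965,112.00.
Operating income = contribution − fixed costs = $10,965,112.00 − $6,768,600 = $4,196,512.00.
So DOL = total CM / EBIT = $10,965,112.00 / $4,196,512.00 = 2.6129.

2.61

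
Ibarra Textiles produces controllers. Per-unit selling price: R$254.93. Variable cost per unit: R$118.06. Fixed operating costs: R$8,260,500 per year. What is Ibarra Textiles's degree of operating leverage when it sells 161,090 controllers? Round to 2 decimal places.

1.60

At 161,090 units, contribution = 161,090 × R$136.87 = R$22,048,388.30.
Subtracting fixed costs: EBIT = R$22,048,388.30 − R$8,260,500 = R$13,787,888.30.
DOL = contribution ÷ EBIT = R$22,048,388.30 ÷ R$13,787,888.30 = 1.5991.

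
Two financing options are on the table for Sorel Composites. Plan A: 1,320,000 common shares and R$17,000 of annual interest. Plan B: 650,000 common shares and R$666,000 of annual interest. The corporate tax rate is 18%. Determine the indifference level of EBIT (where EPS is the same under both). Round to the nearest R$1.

Set EPS_A = EPS_B: (EBIT − R$17,000)(1 − 0.18) ÷ 1,320,000 = (EBIT − R$666,000)(1 − 0.18) ÷ 650,000.
The (1 − t) factor cancels: (EBIT − 17,000) × 650,000 = (EBIT − 666,000) × 1,320,000.
Solving, EBIT = (666,000·1,320,000 − 17,000·650,000) / (1,320,000 − 650,000) = 868,070,000,000 / 670,000 = 1,295,626.87.

R$1,295,627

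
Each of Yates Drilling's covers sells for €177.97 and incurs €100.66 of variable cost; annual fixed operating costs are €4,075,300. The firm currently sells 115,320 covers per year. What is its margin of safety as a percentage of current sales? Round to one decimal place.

Unit CM = price − variable cost = €177.97 − €100.66 = €77.31. Break-even units = €4,075,300 ÷ €77.31 = 52,713.75; break-even revenue = 52,713.75 × €177.97 = €9,381,466.06.
Current sales = 115,320 × €177.97 = €20,523,500.40.
Margin of safety = (€20,523,500.40 − €9,381,466.06) ÷ €20,523,500.40 = 54.3%.

54.3%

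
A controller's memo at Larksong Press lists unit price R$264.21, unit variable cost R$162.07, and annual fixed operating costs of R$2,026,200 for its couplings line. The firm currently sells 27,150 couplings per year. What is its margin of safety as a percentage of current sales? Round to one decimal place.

Unit CM = price − variable cost = R$264.21 − R$162.07 = R$102.14. Break-even units = R$2,026,200 ÷ R$102.14 = 19,837.48; break-even revenue = 19,837.48 × R$264.21 = R$5,241,260.05.
Current sales = 27,150 × R$264.21 = R$7,173,301.50.
Margin of safety = (R$7,173,301.50 − R$5,241,260.05) ÷ R$7,173,301.50 = 26.9%.

26.9%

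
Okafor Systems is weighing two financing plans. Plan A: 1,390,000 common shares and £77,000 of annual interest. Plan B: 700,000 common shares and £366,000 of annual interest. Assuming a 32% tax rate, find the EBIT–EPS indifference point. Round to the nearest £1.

At indifference, (EBIT − 77,000)(1 − t)/1,390,000 = (EBIT − 366,000)(1 − t)/700,000.
The (1 − t) factor cancels: (EBIT − 77,000) × 700,000 = (EBIT − 366,000) × 1,390,000.
EBIT × (1,390,000 − 700,000) = 366,000 × 1,390,000 − 77,000 × 700,000 = 454,840,000,000, so EBIT = 454,840,000,000 ÷ 690,000 = 659,188.41.

£659,188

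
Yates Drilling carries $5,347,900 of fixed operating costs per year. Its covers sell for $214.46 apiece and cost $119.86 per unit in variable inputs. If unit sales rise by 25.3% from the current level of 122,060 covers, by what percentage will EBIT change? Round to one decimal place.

At 122,060 units, contribution = 122,060 × $94.60 = $11,546,876.00.
EBIT = $11,546,876.00 − $5,347,900 = $6,198,976.00.
DOL = contribution ÷ EBIT = $11,546,876.00 ÷ $6,198,976.00 = 1.8627.
%ΔEBIT = DOL × %ΔSales = 1.8627 × +25.3% = +47.1%.

+47.1%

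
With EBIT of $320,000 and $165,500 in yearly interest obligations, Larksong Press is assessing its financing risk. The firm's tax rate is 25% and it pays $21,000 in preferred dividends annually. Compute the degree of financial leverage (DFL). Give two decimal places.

2.53

Interest = $165,500.00.
Pre-tax preferred-dividend burden = $21,000 ÷ (1 − 0.25) = $28,000.00.
DFL = EBIT ÷ [EBIT − I − D_p/(1−t)] = $320,000 ÷ [$320,000 − $165,500.00 − $28,000.00] = $320,000 ÷ $126,500.00 = 2.5296.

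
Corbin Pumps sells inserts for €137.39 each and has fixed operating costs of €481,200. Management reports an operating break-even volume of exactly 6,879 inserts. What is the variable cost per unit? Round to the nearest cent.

At break-even, FC = Q × (P − VC), so P − VC = €481,200 ÷ 6,879 = €69.9520.
Variable cost per unit = €137.39 − €69.9520 = €67.44.

€67.44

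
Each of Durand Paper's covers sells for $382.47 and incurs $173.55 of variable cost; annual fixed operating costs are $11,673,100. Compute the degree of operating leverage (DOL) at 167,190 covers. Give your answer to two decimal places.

1.50

Total contribution margin = 167,190 × $208.92 = $34,929,334.80.
EBIT = $34,929,334.80 − $11,673,100 = $23,256,234.80.
DOL = contribution ÷ EBIT = $34,929,334.80 ÷ $23,256,234.80 = 1.5019.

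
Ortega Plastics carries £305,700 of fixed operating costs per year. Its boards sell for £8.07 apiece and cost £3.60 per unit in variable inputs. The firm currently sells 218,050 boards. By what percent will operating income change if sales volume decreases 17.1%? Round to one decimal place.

-24.9%

Total contribution margin = 218,050 × £4.47 = £974,683.50.
Operating income = contribution − fixed costs = £974,683.50 − £305,700 = £668,983.50.
So DOL = total CM / EBIT = £974,683.50 / £668,983.50 = 1.4570.
So EBIT moves 1.4570 × (-17.1%) = -24.9%.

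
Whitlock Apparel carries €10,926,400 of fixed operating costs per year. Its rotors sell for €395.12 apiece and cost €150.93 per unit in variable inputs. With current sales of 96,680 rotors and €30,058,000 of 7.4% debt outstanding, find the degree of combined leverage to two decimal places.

Total contribution margin = 96,680 × €244.19 = €23,608,289.20.
EBIT = €23,608,289.20 − €10,926,400 = €12,681,889.20. Interest = €2,224,292.00, so EBIT − I = €10,457,597.20.
DCL = contribution ÷ (EBIT − I) = €23,608,289.20 ÷ €10,457,597.20 = 2.2575.

2.26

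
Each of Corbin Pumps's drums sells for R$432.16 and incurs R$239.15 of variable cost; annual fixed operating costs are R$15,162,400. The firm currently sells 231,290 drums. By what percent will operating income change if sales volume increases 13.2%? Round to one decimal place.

+20.0%

Total contribution margin = 231,290 × R$193.01 = R$44,641,282.90.
Operating income = contribution − fixed costs = R$44,641,282.90 − R$15,162,400 = R$29,478,882.90.
DOL = contribution ÷ EBIT = R$44,641,282.90 ÷ R$29,478,882.90 = 1.5143.
%ΔEBIT = DOL × %ΔSales = 1.5143 × +13.2% = +20.0%.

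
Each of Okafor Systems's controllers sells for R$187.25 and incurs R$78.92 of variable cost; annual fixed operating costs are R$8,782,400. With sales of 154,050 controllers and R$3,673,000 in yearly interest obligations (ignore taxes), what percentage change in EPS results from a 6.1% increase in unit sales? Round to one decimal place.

+24.0%

At 154,050 units, contribution = 154,050 × R$108.33 = R$16,688,236.50.
EBIT = R$16,688,236.50 − R$8,782,400 = R$7,905,836.50.
After interest of R$3,673,000.00, pre-tax earnings = R$4,232,836.50.
DCL = total CM / (EBIT − I) = R$16,688,236.50 / R$4,232,836.50 = 3.9426.
EPS therefore changes by 3.9426 × (+6.1%) = +24.0%.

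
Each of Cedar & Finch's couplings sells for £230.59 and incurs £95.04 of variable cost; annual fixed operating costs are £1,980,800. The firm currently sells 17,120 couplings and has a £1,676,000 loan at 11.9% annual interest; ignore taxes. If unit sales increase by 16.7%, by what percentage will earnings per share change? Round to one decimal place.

At 17,120 units, contribution = 17,120 × £135.55 = £2,320,616.00.
Operating income = contribution − fixed costs = £2,320,616.00 − £1,980,800 = £339,816.00.
After interest of £199,444.00, pre-tax earnings = £140,372.00.
Degree of combined leverage = contribution ÷ (EBIT − I) = £2,320,616.00 ÷ £140,372.00 = 16.5319.
EPS therefore changes by 16.5319 × (+16.7%) = +276.1%.

+276.1%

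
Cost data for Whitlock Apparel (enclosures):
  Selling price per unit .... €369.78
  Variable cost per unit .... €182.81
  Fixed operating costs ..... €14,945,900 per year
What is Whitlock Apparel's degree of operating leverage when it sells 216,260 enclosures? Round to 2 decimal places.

Total contribution margin = 216,260 × €186.97 = €40,434,132.20.
EBIT = €40,434,132.20 − €14,945,900 = €25,488,232.20.
So DOL = total CM / EBIT = €40,434,132.20 / €25,488,232.20 = 1.5864.

1.59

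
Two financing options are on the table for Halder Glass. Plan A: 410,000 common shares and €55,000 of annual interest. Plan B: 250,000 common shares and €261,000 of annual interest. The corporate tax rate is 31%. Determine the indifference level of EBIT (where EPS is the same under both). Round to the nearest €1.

At indifference, (EBIT − 55,000)(1 − t)/410,000 = (EBIT − 261,000)(1 − t)/250,000.
The (1 − t) factor cancels: (EBIT − 55,000) × 250,000 = (EBIT − 261,000) × 410,000.
EBIT × (410,000 − 250,000) = 261,000 × 410,000 − 55,000 × 250,000 = 93,260,000,000, so EBIT = 93,260,000,000 ÷ 160,000 = 582,875.00.

€582,875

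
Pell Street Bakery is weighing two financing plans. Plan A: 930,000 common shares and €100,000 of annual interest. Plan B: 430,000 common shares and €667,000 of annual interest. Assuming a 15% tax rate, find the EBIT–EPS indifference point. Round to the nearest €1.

At indifference, (EBIT − 100,000)(1 − t)/930,000 = (EBIT − 667,000)(1 − t)/430,000.
Cancelling (1 − t) and cross-multiplying: 430,000·(EBIT − 100,000) = 930,000·(EBIT − 667,000).
Solving, EBIT = (667,000·930,000 − 100,000·430,000) / (930,000 − 430,000) = 577,310,000,000 / 500,000 = 1,154,620.00.

€1,154,620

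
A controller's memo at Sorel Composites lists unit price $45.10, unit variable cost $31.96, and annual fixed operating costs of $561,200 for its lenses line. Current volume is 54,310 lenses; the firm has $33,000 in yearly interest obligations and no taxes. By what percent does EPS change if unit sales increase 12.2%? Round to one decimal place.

+72.9%

Contribution at this volume is 54,310 × $13.14 = $713,633.40.
EBIT = $713,633.40 − $561,200 = $152,433.40.
After interest of $33,000.00, pre-tax earnings = $119,433.40.
DCL = total CM / (EBIT − I) = $713,633.40 / $119,433.40 = 5.9752.
%ΔEPS = DCL × %ΔSales = 5.9752 × +12.2% = +72.9%.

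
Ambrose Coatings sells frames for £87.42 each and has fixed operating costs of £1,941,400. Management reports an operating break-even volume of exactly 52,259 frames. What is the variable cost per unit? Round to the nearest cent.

£50.27

Contribution per unit must be FC / Q = £1,941,400 / 52,259 = £37.1496.
Hence VC = price − CM = £87.42 − £37.1496 = £50.27.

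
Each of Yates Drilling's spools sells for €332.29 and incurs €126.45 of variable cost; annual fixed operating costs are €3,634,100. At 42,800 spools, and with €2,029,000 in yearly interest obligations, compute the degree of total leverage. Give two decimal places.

At 42,800 units, contribution = 42,800 × €205.84 = €8,809,952.00.
Subtracting fixed costs: EBIT = €8,809,952.00 − €3,634,100 = €5,175,852.00. Interest = €2,029,000.00.
DOL = €8,809,952.00 ÷ €5,175,852.00 = 1.7021; DFL = €5,175,852.00 ÷ €3,146,852.00 = 1.6448.
Combined leverage = 1.7021 × 1.6448 = 2.7996.

2.80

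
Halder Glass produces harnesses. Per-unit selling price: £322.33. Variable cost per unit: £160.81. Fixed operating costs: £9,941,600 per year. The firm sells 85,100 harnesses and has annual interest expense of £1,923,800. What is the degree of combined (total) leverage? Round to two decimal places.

7.31

Contribution at this volume is 85,100 × £161.52 = £13,745,352.00.
Subtracting fixed costs: EBIT = £13,745,352.00 − £9,941,600 = £3,803,752.00. Interest = £1,923,800.00, so EBIT − I = £1,879,952.00.
DCL = contribution ÷ (EBIT − I) = £13,745,352.00 ÷ £1,879,952.00 = 7.3115.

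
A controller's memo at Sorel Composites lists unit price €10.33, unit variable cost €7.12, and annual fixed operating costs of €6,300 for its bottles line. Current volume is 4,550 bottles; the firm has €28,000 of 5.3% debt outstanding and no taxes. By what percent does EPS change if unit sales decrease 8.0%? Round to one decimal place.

Total contribution margin = 4,550 × €3.21 = €14,605.50.
Subtracting fixed costs: EBIT = €14,605.50 − €6,300 = €8,305.50.
After interest of €1,484.00, pre-tax earnings = €6,821.50.
Degree of combined leverage = contribution ÷ (EBIT − I) = €14,605.50 ÷ €6,821.50 = 2.1411.
EPS therefore changes by 2.1411 × (-8.0%) = -17.1%.

-17.1%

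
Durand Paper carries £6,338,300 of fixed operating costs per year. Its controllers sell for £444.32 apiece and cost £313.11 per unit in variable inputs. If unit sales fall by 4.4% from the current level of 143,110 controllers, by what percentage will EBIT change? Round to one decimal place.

-6.6%

Total contribution margin = 143,110 × £131.21 = £18,777,463.10.
EBIT = £18,777,463.10 − £6,338,300 = £12,439,163.10.
So DOL = total CM / EBIT = £18,777,463.10 / £12,439,163.10 = 1.5095.
So EBIT moves 1.5095 × (-4.4%) = -6.6%.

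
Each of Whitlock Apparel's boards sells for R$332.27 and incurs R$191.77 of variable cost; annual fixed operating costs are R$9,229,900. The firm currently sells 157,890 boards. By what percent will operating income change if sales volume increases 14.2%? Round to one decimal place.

+24.3%

At 157,890 units, contribution = 157,890 × R$140.50 = R$22,183,545.00.
EBIT = R$22,183,545.00 − R$9,229,900 = R$12,953,645.00.
So DOL = total CM / EBIT = R$22,183,545.00 / R$12,953,645.00 = 1.7125.
So EBIT moves 1.7125 × (+14.2%) = +24.3%.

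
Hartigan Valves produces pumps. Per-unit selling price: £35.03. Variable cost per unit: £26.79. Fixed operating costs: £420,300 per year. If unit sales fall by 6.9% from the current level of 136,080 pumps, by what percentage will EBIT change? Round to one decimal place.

Contribution at this volume is 136,080 × £8.24 = £1,121,299.20.
EBIT = £1,121,299.20 − £420,300 = £700,999.20.
DOL = contribution ÷ EBIT = £1,121,299.20 ÷ £700,999.20 = 1.5996.
Operating income changes by 1.5996 × -6.9% = -11.0%.

-11.0%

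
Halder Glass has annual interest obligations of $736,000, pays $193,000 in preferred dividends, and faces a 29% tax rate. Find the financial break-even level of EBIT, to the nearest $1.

$1,007,831

Grossing the preferred dividend up to pre-tax terms: $193,000 / (1 − 0.29) = $271,830.99.
Financial break-even EBIT = interest + D_p ÷ (1 − t) = $736,000 + $271,830.99 = $1,007,830.99.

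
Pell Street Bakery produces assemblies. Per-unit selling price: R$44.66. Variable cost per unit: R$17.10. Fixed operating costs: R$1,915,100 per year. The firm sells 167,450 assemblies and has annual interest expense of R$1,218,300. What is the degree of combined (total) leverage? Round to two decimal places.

Total contribution margin = 167,450 × R$27.56 = R$4,614,922.00.
Subtracting fixed costs: EBIT = R$4,614,922.00 − R$1,915,100 = R$2,699,822.00. Interest = R$1,218,300.00.
DOL = R$4,614,922.00 ÷ R$2,699,822.00 = 1.7093; DFL = R$2,699,822.00 ÷ R$1,481,522.00 = 1.8223.
DCL = DOL × DFL = 1.7093 × 1.8223 = 3.1149.

3.11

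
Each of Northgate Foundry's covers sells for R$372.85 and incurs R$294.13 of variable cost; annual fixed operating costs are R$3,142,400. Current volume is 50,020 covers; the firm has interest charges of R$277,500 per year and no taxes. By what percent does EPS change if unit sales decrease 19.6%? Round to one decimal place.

Contribution at this volume is 50,020 × R$78.72 = R$3,937,574.40.
Operating income = contribution − fixed costs = R$3,937,574.40 − R$3,142,400 = R$795,174.40.
Interest = R$277,500.00, so EBIT − I = R$517,674.40.
DCL = total CM / (EBIT − I) = R$3,937,574.40 / R$517,674.40 = 7.6063.
%ΔEPS = DCL × %ΔSales = 7.6063 × -19.6% = -149.1%.

-149.1%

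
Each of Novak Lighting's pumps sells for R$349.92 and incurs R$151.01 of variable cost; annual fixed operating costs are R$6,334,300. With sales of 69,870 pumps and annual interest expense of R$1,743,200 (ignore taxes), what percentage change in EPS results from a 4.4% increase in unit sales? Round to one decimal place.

Total contribution margin = 69,870 × R$198.91 = R$13,897,841.70.
Subtracting fixed costs: EBIT = R$13,897,841.70 − R$6,334,300 = R$7,563,541.70.
After interest of R$1,743,200.00, pre-tax earnings = R$5,820,341.70.
Degree of combined leverage = contribution ÷ (EBIT − I) = R$13,897,841.70 ÷ R$5,820,341.70 = 2.3878.
EPS therefore changes by 2.3878 × (+4.4%) = +10.5%.

+10.5%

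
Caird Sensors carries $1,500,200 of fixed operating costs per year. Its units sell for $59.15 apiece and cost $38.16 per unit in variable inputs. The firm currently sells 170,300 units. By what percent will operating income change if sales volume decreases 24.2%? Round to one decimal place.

At 170,300 units, contribution = 170,300 × $20.99 = $3,574,597.00.
Subtracting fixed costs: EBIT = $3,574,597.00 − $1,500,200 = $2,074,397.00.
Degree of operating leverage = $3,574,597.00 / $2,074,397.00 = 1.7232.
So EBIT moves 1.7232 × (-24.2%) = -41.7%.

-41.7%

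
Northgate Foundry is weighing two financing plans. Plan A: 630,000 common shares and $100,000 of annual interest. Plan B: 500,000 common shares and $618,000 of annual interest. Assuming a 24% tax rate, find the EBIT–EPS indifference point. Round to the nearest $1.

$2,610,308

At indifference, (EBIT − 100,000)(1 − t)/630,000 = (EBIT − 618,000)(1 − t)/500,000.
Cancelling (1 − t) and cross-multiplying: 500,000·(EBIT − 100,000) = 630,000·(EBIT − 618,000).
Solving, EBIT = (618,000·630,000 − 100,000·500,000) / (630,000 − 500,000) = 339,340,000,000 / 130,000 = 2,610,307.69.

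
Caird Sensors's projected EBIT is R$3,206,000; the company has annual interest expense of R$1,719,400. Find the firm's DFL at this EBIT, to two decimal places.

Interest = R$1,719,400.00.
DFL = EBIT ÷ (EBIT − I) = R$3,206,000 ÷ (R$3,206,000 − R$1,719,400.00) = R$3,206,000 ÷ R$1,486,600.00 = 2.1566.

2.16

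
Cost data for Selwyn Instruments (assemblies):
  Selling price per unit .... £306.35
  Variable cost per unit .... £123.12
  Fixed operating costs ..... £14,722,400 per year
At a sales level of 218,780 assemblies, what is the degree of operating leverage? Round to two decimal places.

1.58

At 218,780 units, contribution = 218,780 × £183.23 = £40,087,059.40.
Subtracting fixed costs: EBIT = £40,087,059.40 − £14,722,400 = £25,364,659.40.
So DOL = total CM / EBIT = £40,087,059.40 / £25,364,659.40 = 1.5804.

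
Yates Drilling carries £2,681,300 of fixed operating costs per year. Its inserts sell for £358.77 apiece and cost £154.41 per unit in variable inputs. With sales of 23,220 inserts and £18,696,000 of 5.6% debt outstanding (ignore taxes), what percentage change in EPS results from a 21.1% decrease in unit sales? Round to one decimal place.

-98.5%

At 23,220 units, contribution = 23,220 × £204.36 = £4,745,239.20.
EBIT = £4,745,239.20 − £2,681,300 = £2,063,939.20.
Interest = £1,046,976.00, so EBIT − I = £1,016,963.20.
DCL = total CM / (EBIT − I) = £4,745,239.20 / £1,016,963.20 = 4.6661.
%ΔEPS = DCL × %ΔSales = 4.6661 × -21.1% = -98.5%.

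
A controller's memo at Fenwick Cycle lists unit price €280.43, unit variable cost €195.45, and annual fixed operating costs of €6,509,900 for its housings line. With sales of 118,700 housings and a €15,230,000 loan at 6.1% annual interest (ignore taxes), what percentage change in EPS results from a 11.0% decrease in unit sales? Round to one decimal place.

Total contribution margin = 118,700 × €84.98 = €10,087,126.00.
Operating income = contribution − fixed costs = €10,087,126.00 − €6,509,900 = €3,577,226.00.
Interest = €929,030.00, so EBIT − I = €2,648,196.00.
DCL = total CM / (EBIT − I) = €10,087,126.00 / €2,648,196.00 = 3.8091.
EPS therefore changes by 3.8091 × (-11.0%) = -41.9%.

-41.9%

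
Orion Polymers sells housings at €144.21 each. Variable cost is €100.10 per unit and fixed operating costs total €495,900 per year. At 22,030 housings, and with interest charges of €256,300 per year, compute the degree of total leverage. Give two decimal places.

4.43

At 22,030 units, contribution = 22,030 × €44.11 = €971,743.30.
EBIT = €971,743.30 − €495,900 = €475,843.30. Interest = €256,300.00.
DOL = €971,743.30 ÷ €475,843.30 = 2.0421; DFL = €475,843.30 ÷ €219,543.30 = 2.1674.
Combined leverage = 2.0421 × 2.1674 = 4.4260.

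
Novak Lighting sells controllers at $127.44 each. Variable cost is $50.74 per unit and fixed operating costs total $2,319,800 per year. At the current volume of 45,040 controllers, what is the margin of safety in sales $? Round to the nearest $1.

Each unit contributes $127.44 − $50.74 = $76.70. Break-even units = $2,319,800 ÷ $76.70 = 30,245.11; break-even revenue = 30,245.11 × $127.44 = $3,854,436.92.
Actual sales revenue = 45,040 × $127.44 = $5,739,897.60.
Margin of safety = $5,739,897.60 − $3,854,436.92 = $1,885,461.

$1,885,461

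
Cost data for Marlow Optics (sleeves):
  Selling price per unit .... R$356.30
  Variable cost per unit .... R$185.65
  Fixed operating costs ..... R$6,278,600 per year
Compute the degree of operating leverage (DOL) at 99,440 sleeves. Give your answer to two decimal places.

Total contribution margin = 99,440 × R$170.65 = R$16,969,436.00.
Subtracting fixed costs: EBIT = R$16,969,436.00 − R$6,278,600 = R$10,690,836.00.
DOL = contribution ÷ EBIT = R$16,969,436.00 ÷ R$10,690,836.00 = 1.5873.

1.59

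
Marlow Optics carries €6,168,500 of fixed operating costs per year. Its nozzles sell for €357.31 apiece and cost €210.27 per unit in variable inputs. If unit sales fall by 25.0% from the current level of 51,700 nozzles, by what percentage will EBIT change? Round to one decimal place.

-132.6%

Total contribution margin = 51,700 × €147.04 = €7,601,968.00.
Subtracting fixed costs: EBIT = €7,601,968.00 − €6,168,500 = €1,433,468.00.
Degree of operating leverage = €7,601,968.00 / €1,433,468.00 = 5.3032.
So EBIT moves 5.3032 × (-25.0%) = -132.6%.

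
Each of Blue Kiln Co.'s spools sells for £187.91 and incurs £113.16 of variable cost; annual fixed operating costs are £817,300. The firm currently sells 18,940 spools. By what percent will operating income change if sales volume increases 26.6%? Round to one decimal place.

Total contribution margin = 18,940 × £74.75 = £1,415,765.00.
EBIT = £1,415,765.00 − £817,300 = £598,465.00.
So DOL = total CM / EBIT = £1,415,765.00 / £598,465.00 = 2.3657.
Operating income changes by 2.3657 × +26.6% = +62.9%.

+62.9%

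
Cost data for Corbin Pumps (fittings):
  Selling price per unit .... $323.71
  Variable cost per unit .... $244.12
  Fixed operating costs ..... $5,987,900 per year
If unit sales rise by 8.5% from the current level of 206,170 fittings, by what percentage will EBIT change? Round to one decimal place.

Contribution at this volume is 206,170 × $79.59 = $16,409,070.30.
EBIT = $16,409,070.30 − $5,987,900 = $10,421,170.30.
So DOL = total CM / EBIT = $16,409,070.30 / $10,421,170.30 = 1.5746.
So EBIT moves 1.5746 × (+8.5%) = +13.4%.

+13.4%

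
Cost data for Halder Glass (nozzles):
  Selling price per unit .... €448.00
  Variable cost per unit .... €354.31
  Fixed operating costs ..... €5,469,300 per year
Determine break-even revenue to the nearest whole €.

CM per unit = €448.00 − €354.31 = €93.69; CM ratio = €93.69 / €448.00 = 0.2091.
Break-even sales = FC ÷ CM ratio = €5,469,300 × €448.00 / €93.69 = €26,152,699.

€26,152,699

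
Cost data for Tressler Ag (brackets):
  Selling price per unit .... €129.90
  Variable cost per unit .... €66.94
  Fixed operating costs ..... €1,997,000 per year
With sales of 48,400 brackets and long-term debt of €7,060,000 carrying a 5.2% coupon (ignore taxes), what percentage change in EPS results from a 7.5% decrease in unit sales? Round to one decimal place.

-33.5%

At 48,400 units, contribution = 48,400 × €62.96 = €3,047,264.00.
EBIT = €3,047,264.00 − €1,997,000 = €1,050,264.00.
Interest = €367,120.00, so EBIT − I = €683,144.00.
Degree of combined leverage = contribution ÷ (EBIT − I) = €3,047,264.00 ÷ €683,144.00 = 4.4606.
EPS therefore changes by 4.4606 × (-7.5%) = -33.5%.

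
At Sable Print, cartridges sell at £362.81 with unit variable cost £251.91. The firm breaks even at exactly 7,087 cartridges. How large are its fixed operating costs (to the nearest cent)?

Each unit contributes £362.81 − £251.91 = £110.90.
Since BE = FC / CM, FC = 7,087 × £110.90 = £785,948.30.

£785,948.30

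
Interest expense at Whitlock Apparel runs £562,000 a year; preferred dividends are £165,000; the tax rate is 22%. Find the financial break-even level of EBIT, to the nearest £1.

Preferred dividends are paid after tax, so their pre-tax equivalent is £165,000 ÷ (1 − 0.22) = £211,538.46.
Financial break-even EBIT = interest + D_p ÷ (1 − t) = £562,000 + £211,538.46 = £773,538.46.

£773,538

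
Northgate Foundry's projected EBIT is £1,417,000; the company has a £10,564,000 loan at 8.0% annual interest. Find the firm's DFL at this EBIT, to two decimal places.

2.48

Annual interest charges come to £845,120.00.
Degree of financial leverage = EBIT / (EBIT − interest) = £1,417,000 / £571,880.00 = 2.4778.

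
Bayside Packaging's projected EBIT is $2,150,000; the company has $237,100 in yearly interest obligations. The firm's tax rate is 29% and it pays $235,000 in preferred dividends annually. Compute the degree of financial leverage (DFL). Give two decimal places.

1.36

Interest = $237,100.00.
Preferred dividends grossed up pre-tax: $235,000 / (1 − 0.29) = $330,985.92.
DFL = EBIT ÷ [EBIT − I − D_p/(1−t)] = $2,150,000 ÷ [$2,150,000 − $237,100.00 − $330,985.92] = $2,150,000 ÷ $1,581,914.08 = 1.3591.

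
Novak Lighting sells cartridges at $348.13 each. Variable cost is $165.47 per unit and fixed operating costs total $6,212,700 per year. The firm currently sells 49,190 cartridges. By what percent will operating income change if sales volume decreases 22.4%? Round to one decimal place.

-72.6%

Total contribution margin = 49,190 × $182.66 = $8,985,045.40.
EBIT = $8,985,045.40 − $6,212,700 = $2,772,345.40.
DOL = contribution ÷ EBIT = $8,985,045.40 ÷ $2,772,345.40 = 3.2410.
So EBIT moves 3.2410 × (-22.4%) = -72.6%.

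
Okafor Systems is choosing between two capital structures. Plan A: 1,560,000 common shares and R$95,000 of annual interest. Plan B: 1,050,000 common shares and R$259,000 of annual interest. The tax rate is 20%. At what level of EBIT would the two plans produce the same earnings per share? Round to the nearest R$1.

At indifference, (EBIT − 95,000)(1 − t)/1,560,000 = (EBIT − 259,000)(1 − t)/1,050,000.
Cancelling (1 − t) and cross-multiplying: 1,050,000·(EBIT − 95,000) = 1,560,000·(EBIT − 259,000).
EBIT × (1,560,000 − 1,050,000) = 259,000 × 1,560,000 − 95,000 × 1,050,000 = 304,290,000,000, so EBIT = 304,290,000,000 ÷ 510,000 = 596,647.06.

R$596,647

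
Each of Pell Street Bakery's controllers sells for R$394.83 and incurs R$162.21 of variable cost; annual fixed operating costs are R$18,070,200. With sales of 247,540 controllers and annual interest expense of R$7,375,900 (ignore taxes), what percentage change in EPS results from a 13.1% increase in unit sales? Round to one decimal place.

At 247,540 units, contribution = 247,540 × R$232.62 = R$57,582,754.80.
Subtracting fixed costs: EBIT = R$57,582,754.80 − R$18,070,200 = R$39,512,554.80.
Interest = R$7,375,900.00, so EBIT − I = R$32,136,654.80.
Degree of combined leverage = contribution ÷ (EBIT − I) = R$57,582,754.80 ÷ R$32,136,654.80 = 1.7918.
EPS therefore changes by 1.7918 × (+13.1%) = +23.5%.

+23.5%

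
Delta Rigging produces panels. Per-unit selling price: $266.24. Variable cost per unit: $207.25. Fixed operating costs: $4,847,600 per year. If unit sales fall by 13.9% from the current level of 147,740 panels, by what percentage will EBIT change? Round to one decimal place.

-31.3%

Contribution at this volume is 147,740 × $58.99 = $8,715,182.60.
Subtracting fixed costs: EBIT = $8,715,182.60 − $4,847,600 = $3,867,582.60.
Degree of operating leverage = $8,715,182.60 / $3,867,582.60 = 2.2534.
%ΔEBIT = DOL × %ΔSales = 2.2534 × -13.9% = -31.3%.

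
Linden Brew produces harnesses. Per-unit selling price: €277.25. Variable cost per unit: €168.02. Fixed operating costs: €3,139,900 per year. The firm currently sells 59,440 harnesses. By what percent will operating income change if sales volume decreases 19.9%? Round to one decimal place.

Total contribution margin = 59,440 × €109.23 = €6,492,631.20.
Operating income = contribution − fixed costs = €6,492,631.20 − €3,139,900 = €3,352,731.20.
DOL = contribution ÷ EBIT = €6,492,631.20 ÷ €3,352,731.20 = 1.9365.
%ΔEBIT = DOL × %ΔSales = 1.9365 × -19.9% = -38.5%.

-38.5%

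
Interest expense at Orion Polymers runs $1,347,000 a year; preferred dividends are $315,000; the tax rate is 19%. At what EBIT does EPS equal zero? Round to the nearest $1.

$1,735,889

Grossing the preferred dividend up to pre-tax terms: $315,000 / (1 − 0.19) = $388,888.89.
Financial break-even EBIT = interest + D_p ÷ (1 − t) = $1,347,000 + $388,888.89 = $1,735,888.89.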